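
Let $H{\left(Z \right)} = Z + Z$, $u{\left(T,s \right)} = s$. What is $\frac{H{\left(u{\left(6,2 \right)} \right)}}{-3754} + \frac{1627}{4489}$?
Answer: $\frac{3044901}{8425853} \approx 0.36138$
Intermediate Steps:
$H{\left(Z \right)} = 2 Z$
$\frac{H{\left(u{\left(6,2 \right)} \right)}}{-3754} + \frac{1627}{4489} = \frac{2 \cdot 2}{-3754} + \frac{1627}{4489} = 4 \left(- \frac{1}{3754}\right) + 1627 \cdot \frac{1}{4489} = - \frac{2}{1877} + \frac{1627}{4489} = \frac{3044901}{8425853}$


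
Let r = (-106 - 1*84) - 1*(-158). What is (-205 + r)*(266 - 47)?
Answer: -51903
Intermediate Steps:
r = -32 (r = (-106 - 84) + 158 = -190 + 158 = -32)
(-205 + r)*(266 - 47) = (-205 - 32)*(266 - 47) = -237*219 = -51903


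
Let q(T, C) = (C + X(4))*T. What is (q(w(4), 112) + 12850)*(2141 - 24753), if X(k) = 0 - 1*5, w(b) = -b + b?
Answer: -290564200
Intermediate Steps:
w(b) = 0
X(k) = -5 (X(k) = 0 - 5 = -5)
q(T, C) = T*(-5 + C) (q(T, C) = (C - 5)*T = (-5 + C)*T = T*(-5 + C))
(q(w(4), 112) + 12850)*(2141 - 24753) = (0*(-5 + 112) + 12850)*(2141 - 24753) = (0*107 + 12850)*(-22612) = (0 + 12850)*(-22612) = 12850*(-22612) = -290564200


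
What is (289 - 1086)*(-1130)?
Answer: 900610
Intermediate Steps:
(289 - 1086)*(-1130) = -797*(-1130) = 900610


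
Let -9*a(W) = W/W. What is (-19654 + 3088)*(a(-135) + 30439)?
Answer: -1512751900/3 ≈ -5.0425e+8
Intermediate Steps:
a(W) = -⅑ (a(W) = -W/(9*W) = -⅑*1 = -⅑)
(-19654 + 3088)*(a(-135) + 30439) = (-19654 + 3088)*(-⅑ + 30439) = -16566*273950/9 = -1512751900/3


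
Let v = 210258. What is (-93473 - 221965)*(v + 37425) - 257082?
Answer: -78128887236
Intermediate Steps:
(-93473 - 221965)*(v + 37425) - 257082 = (-93473 - 221965)*(210258 + 37425) - 257082 = -315438*247683 - 257082 = -78128630154 - 257082 = -78128887236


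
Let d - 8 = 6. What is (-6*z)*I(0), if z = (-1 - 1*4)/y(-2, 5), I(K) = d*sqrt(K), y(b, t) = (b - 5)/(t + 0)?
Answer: 0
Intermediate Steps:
y(b, t) = (-5 + b)/t
d = 14 (d = 8 + 6 = 14)
I(K) = 14*sqrt(K)
z = 25/7 (z = (-1 - 1*4)/(((-5 - 2)/5)) = (-1 - 4)/(((1/5)*(-7))) = -5/(-7/5) = -5*(-5/7) = 25/7 ≈ 3.5714)
(-6*z)*I(0) = (-6*25/7)*(14*sqrt(0)) = -300*0 = -150/7*0 = 0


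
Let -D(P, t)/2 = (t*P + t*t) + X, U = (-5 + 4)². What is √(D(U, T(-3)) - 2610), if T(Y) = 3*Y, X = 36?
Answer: 3*I*√314 ≈ 53.16*I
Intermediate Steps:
U = 1 (U = (-1)² = 1)
D(P, t) = -72 - 2*t² - 2*P*t (D(P, t) = -2*((t*P + t*t) + 36) = -2*((P*t + t²) + 36) = -2*((t² + P*t) + 36) = -2*(36 + t² + P*t) = -72 - 2*t² - 2*P*t)
√(D(U, T(-3)) - 2610) = √((-72 - 2*(3*(-3))² - 2*1*3*(-3)) - 2610) = √((-72 - 2*(-9)² - 2*1*(-9)) - 2610) = √((-72 - 2*81 + 18) - 2610) = √((-72 - 162 + 18) - 2610) = √(-216 - 2610) = √(-2826) = 3*I*√314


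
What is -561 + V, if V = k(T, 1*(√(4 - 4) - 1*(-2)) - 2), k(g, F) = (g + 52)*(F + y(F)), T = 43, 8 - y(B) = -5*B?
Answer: 199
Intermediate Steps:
y(B) = 8 + 5*B (y(B) = 8 - (-5)*B = 8 + 5*B)
k(g, F) = (8 + 6*F)*(52 + g) (k(g, F) = (g + 52)*(F + (8 + 5*F)) = (52 + g)*(8 + 6*F) = (8 + 6*F)*(52 + g))
V = 760 (V = 416 + 8*43 + 312*(1*(√(4 - 4) - 1*(-2)) - 2) + 6*(1*(√(4 - 4) - 1*(-2)) - 2)*43 = 416 + 344 + 312*(1*(√0 + 2) - 2) + 6*(1*(√0 + 2) - 2)*43 = 416 + 344 + 312*(1*(0 + 2) - 2) + 6*(1*(0 + 2) - 2)*43 = 416 + 344 + 312*(1*2 - 2) + 6*(1*2 - 2)*43 = 416 + 344 + 312*(2 - 2) + 6*(2 - 2)*43 = 416 + 344 + 312*0 + 6*0*43 = 416 + 344 + 0 + 0 = 760)
-561 + V = -561 + 760 = 199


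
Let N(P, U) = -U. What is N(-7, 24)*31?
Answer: -744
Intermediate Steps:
N(-7, 24)*31 = -1*24*31 = -24*31 = -744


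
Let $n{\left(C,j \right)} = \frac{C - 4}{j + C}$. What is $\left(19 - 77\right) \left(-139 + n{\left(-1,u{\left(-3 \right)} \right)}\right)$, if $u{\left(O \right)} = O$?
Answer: $\frac{15979}{2} \approx 7989.5$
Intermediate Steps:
$n{\left(C,j \right)} = \frac{-4 + C}{C + j}$
$\left(19 - 77\right) \left(-139 + n{\left(-1,u{\left(-3 \right)} \right)}\right) = \left(19 - 77\right) \left(-139 + \frac{-4 - 1}{-1 - 3}\right) = - 58 \left(-139 + \frac{1}{-4} \left(-5\right)\right) = - 58 \left(-139 - - \frac{5}{4}\right) = - 58 \left(-139 + \frac{5}{4}\right) = \left(-58\right) \left(- \frac{551}{4}\right) = \frac{15979}{2}$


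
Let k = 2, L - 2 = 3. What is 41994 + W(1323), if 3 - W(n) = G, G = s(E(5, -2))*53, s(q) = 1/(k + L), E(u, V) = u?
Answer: 293926/7 ≈ 41989.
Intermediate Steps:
L = 5 (L = 2 + 3 = 5)
s(q) = 1/7 (s(q) = 1/(2 + 5) = 1/7)
G = 53/7 (G = (1/7)*53 = 53/7 ≈ 7.5714)
W(n) = -32/7 (W(n) = 3 - 1*53/7 = 3 - 53/7 = -32/7)
41994 + W(1323) = 41994 - 32/7 = 293926/7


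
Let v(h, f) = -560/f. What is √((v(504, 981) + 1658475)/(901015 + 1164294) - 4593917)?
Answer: I*√2095311752407544598968918/675356043 ≈ 2143.3*I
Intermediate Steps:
√((v(504, 981) + 1658475)/(901015 + 1164294) - 4593917) = √((-560/981 + 1658475)/(901015 + 1164294) - 4593917) = √((-560*1/981 + 1658475)/2065309 - 4593917) = √((-560/981 + 1658475)*(1/2065309) - 4593917) = √((1626963415/981)*(1/2065309) - 4593917) = √(1626963415/2026068129 - 4593917) = √(-9307587194007878/2026068129) = I*√2095311752407544598968918/675356043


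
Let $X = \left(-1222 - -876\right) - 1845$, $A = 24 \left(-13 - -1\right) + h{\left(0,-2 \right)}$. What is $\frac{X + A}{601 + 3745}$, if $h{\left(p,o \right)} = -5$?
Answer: $- \frac{1242}{2173} \approx -0.57156$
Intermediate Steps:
$A = -293$ ($A = 24 \left(-13 - -1\right) - 5 = 24 \left(-13 + 1\right) - 5 = 24 \left(-12\right) - 5 = -288 - 5 = -293$)
$X = -2191$ ($X = \left(-1222 + 876\right) - 1845 = -346 - 1845 = -2191$)
$\frac{X + A}{601 + 3745} = \frac{-2191 - 293}{601 + 3745} = - \frac{2484}{4346} = \left(-2484\right) \frac{1}{4346} = - \frac{1242}{2173}$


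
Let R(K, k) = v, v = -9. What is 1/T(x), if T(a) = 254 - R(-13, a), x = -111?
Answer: 1/263 ≈ 0.0038023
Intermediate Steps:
R(K, k) = -9
T(a) = 263 (T(a) = 254 - 1*(-9) = 254 + 9 = 263)
1/T(x) = 1/263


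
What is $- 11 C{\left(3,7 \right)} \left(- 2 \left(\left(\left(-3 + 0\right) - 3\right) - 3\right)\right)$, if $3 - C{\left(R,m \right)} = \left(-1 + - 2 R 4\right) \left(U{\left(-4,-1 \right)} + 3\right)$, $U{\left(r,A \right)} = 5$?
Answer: $-40194$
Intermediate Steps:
$C{\left(R,m \right)} = 11 + 64 R$ ($C{\left(R,m \right)} = 3 - \left(-1 + - 2 R 4\right) \left(5 + 3\right) = 3 - \left(-1 - 8 R\right) 8 = 3 - \left(-8 - 64 R\right) = 3 + \left(8 + 64 R\right) = 11 + 64 R$)
$- 11 C{\left(3,7 \right)} \left(- 2 \left(\left(\left(-3 + 0\right) - 3\right) - 3\right)\right) = - 11 \left(11 + 64 \cdot 3\right) \left(- 2 \left(\left(\left(-3 + 0\right) - 3\right) - 3\right)\right) = - 11 \left(11 + 192\right) \left(- 2 \left(\left(-3 - 3\right) - 3\right)\right) = \left(-11\right) 203 \left(- 2 \left(-6 - 3\right)\right) = - 2233 \left(\left(-2\right) \left(-9\right)\right) = \left(-2233\right) 18 = -40194$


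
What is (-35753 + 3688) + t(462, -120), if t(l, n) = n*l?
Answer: -87505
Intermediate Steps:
t(l, n) = l*n
(-35753 + 3688) + t(462, -120) = (-35753 + 3688) + 462*(-120) = -32065 - 55440 = -87505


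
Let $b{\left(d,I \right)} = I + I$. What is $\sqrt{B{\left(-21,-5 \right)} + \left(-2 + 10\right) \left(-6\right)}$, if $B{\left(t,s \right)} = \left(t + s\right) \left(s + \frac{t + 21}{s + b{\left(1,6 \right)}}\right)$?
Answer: $\sqrt{82} \approx 9.0554$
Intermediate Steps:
$b{\left(d,I \right)} = 2 I$
$B{\left(t,s \right)} = \left(s + t\right) \left(s + \frac{21 + t}{12 + s}\right)$ ($B{\left(t,s \right)} = \left(t + s\right) \left(s + \frac{t + 21}{s + 2 \cdot 6}\right) = \left(s + t\right) \left(s + \frac{21 + t}{s + 12}\right) = \left(s + t\right) \left(s + \frac{21 + t}{12 + s}\right)$)
$\sqrt{B{\left(-21,-5 \right)} + \left(-2 + 10\right) \left(-6\right)} = \sqrt{\frac{\left(-5\right)^{3} + \left(-21\right)^{2} + 12 \left(-5\right)^{2} + 21 \left(-5\right) + 21 \left(-21\right) - 21 \left(-5\right)^{2} + 13 \left(-5\right) \left(-21\right)}{12 - 5} + \left(-2 + 10\right) \left(-6\right)} = \sqrt{\frac{-125 + 441 + 12 \cdot 25 - 105 - 441 - 525 + 1365}{7} + 8 \left(-6\right)} = \sqrt{\frac{-125 + 441 + 300 - 105 - 441 - 525 + 1365}{7} - 48} = \sqrt{\frac{1}{7} \cdot 910 - 48} = \sqrt{130 - 48} = \sqrt{82}$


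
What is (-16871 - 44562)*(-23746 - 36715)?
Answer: 3714300613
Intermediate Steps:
(-16871 - 44562)*(-23746 - 36715) = -61433*(-60461) = 3714300613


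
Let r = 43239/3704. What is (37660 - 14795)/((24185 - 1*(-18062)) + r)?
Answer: 84691960/156526127 ≈ 0.54107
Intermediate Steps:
r = 43239/3704 (r = 43239*(1/3704) = 43239/3704 ≈ 11.674)
(37660 - 14795)/((24185 - 1*(-18062)) + r) = (37660 - 14795)/((24185 - 1*(-18062)) + 43239/3704) = 22865/((24185 + 18062) + 43239/3704) = 22865/(42247 + 43239/3704) = 22865/(156526127/3704) = 22865*(3704/156526127) = 84691960/156526127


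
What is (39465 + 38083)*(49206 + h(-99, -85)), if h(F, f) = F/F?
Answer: 3815904436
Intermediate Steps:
h(F, f) = 1
(39465 + 38083)*(49206 + h(-99, -85)) = (39465 + 38083)*(49206 + 1) = 77548*49207 = 3815904436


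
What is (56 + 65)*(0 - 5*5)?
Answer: -3025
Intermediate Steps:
(56 + 65)*(0 - 5*5) = 121*(0 - 25) = 121*(-25) = -3025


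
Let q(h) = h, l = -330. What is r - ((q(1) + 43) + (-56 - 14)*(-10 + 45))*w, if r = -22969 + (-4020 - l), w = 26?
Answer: 35897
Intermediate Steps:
r = -26659 (r = -22969 + (-4020 - 1*(-330)) = -22969 + (-4020 + 330) = -22969 - 3690 = -26659)
r - ((q(1) + 43) + (-56 - 14)*(-10 + 45))*w = -26659 - ((1 + 43) + (-56 - 14)*(-10 + 45))*26 = -26659 - (44 - 70*35)*26 = -26659 - (44 - 2450)*26 = -26659 - (-2406)*26 = -26659 - 1*(-62556) = -26659 + 62556 = 35897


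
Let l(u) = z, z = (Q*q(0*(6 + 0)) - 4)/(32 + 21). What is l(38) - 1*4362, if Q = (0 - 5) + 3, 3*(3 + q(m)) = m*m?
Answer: -231184/53 ≈ -4362.0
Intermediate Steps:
q(m) = -3 + m²/3 (q(m) = -3 + (m*m)/3 = -3 + m²/3)
Q = -2 (Q = -5 + 3 = -2)
z = 2/53 (z = (-2*(-3 + (0*(6 + 0))²/3) - 4)/(32 + 21) = (-2*(-3 + (0*6)²/3) - 4)/53 = (-2*(-3 + (⅓)*0²) - 4)*(1/53) = (-2*(-3 + (⅓)*0) - 4)*(1/53) = (-2*(-3 + 0) - 4)*(1/53) = (-2*(-3) - 4)*(1/53) = (6 - 4)*(1/53) = 2*(1/53) = 2/53 ≈ 0.037736)
l(u) = 2/53
l(38) - 1*4362 = 2/53 - 1*4362 = 2/53 - 4362 = -231184/53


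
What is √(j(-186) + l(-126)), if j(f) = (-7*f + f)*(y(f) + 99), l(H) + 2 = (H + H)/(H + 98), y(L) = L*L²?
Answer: I*√7181188805 ≈ 84742.0*I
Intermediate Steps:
y(L) = L³
l(H) = -2 + 2*H/(98 + H) (l(H) = -2 + (H + H)/(H + 98) = -2 + (2*H)/(98 + H) = -2 + 2*H/(98 + H))
j(f) = -6*f*(99 + f³) (j(f) = (-7*f + f)*(f³ + 99) = (-6*f)*(99 + f³) = -6*f*(99 + f³))
√(j(-186) + l(-126)) = √(-6*(-186)*(99 + (-186)³) - 196/(98 - 126)) = √(-6*(-186)*(99 - 6434856) - 196/(-28)) = √(-6*(-186)*(-6434757) - 196*(-1/28)) = √(-7181188812 + 7) = √(-7181188805) = I*√7181188805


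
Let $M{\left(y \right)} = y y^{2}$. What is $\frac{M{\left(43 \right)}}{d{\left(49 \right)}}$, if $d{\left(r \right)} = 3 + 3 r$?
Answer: $\frac{79507}{150} \approx 530.05$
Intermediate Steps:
$M{\left(y \right)} = y^{3}$
$\frac{M{\left(43 \right)}}{d{\left(49 \right)}} = \frac{43^{3}}{3 + 3 \cdot 49} = \frac{79507}{3 + 147} = \frac{79507}{150}$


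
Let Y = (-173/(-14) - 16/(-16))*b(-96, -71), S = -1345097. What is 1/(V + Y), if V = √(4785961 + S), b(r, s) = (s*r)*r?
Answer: -13383216/116970097916585 - 49*√215054/935760783332680 ≈ -1.1444e-7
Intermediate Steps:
b(r, s) = s*r² (b(r, s) = (r*s)*r = s*r²)
V = 4*√215054 (V = √(4785961 - 1345097) = √3440864 = 4*√215054 ≈ 1855.0)
Y = -61180416/7 (Y = (-173/(-14) - 16/(-16))*(-71*(-96)²) = (-173*(-1/14) - 16*(-1/16))*(-71*9216) = (173/14 + 1)*(-654336) = (187/14)*(-654336) = -61180416/7 ≈ -8.7401e+6)
1/(V + Y) = 1/(4*√215054 - 61180416/7) = 1/(-61180416/7 + 4*√215054)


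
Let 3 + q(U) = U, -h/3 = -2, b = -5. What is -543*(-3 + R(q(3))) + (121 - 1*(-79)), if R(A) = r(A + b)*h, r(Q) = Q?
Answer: 18119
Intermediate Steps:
h = 6 (h = -3*(-2) = 6)
q(U) = -3 + U
R(A) = -30 + 6*A (R(A) = (A - 5)*6 = (-5 + A)*6 = -30 + 6*A)
-543*(-3 + R(q(3))) + (121 - 1*(-79)) = -543*(-3 + (-30 + 6*(-3 + 3))) + (121 - 1*(-79)) = -543*(-3 + (-30 + 6*0)) + (121 + 79) = -543*(-3 + (-30 + 0)) + 200 = -543*(-3 - 30) + 200 = -543*(-33) + 200 = -181*(-99) + 200 = 17919 + 200 = 18119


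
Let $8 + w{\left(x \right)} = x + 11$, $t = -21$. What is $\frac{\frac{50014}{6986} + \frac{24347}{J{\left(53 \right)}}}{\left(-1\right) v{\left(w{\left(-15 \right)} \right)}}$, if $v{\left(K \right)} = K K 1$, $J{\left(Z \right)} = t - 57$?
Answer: $\frac{83093525}{39233376} \approx 2.1179$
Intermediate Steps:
$J{\left(Z \right)} = -78$ ($J{\left(Z \right)} = -21 - 57 = -78$)
$w{\left(x \right)} = 3 + x$ ($w{\left(x \right)} = -8 + \left(x + 11\right) = -8 + \left(11 + x\right) = 3 + x$)
$v{\left(K \right)} = K^{2}$ ($v{\left(K \right)} = K^{2} \cdot 1 = K^{2}$)
$\frac{\frac{50014}{6986} + \frac{24347}{J{\left(53 \right)}}}{\left(-1\right) v{\left(w{\left(-15 \right)} \right)}} = \frac{\frac{50014}{6986} + \frac{24347}{-78}}{\left(-1\right) \left(3 - 15\right)^{2}} = \frac{50014 \cdot \frac{1}{6986} + 24347 \left(- \frac{1}{78}\right)}{\left(-1\right) \left(-12\right)^{2}} = \frac{\frac{25007}{3493} - \frac{24347}{78}}{\left(-1\right) 144} = - \frac{83093525}{272454 \left(-144\right)} = \left(- \frac{83093525}{272454}\right) \left(- \frac{1}{144}\right) = \frac{83093525}{39233376}$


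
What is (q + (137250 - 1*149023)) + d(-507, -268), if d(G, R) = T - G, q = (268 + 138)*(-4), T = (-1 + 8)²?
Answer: -12841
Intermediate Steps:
T = 49 (T = 7² = 49)
q = -1624 (q = 406*(-4) = -1624)
d(G, R) = 49 - G
(q + (137250 - 1*149023)) + d(-507, -268) = (-1624 + (137250 - 1*149023)) + (49 - 1*(-507)) = (-1624 + (137250 - 149023)) + (49 + 507) = (-1624 - 11773) + 556 = -13397 + 556 = -12841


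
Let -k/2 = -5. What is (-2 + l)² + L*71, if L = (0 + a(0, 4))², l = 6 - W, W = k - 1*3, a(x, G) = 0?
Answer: 9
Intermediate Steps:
k = 10 (k = -2*(-5) = 10)
W = 7 (W = 10 - 1*3 = 10 - 3 = 7)
l = -1 (l = 6 - 1*7 = 6 - 7 = -1)
L = 0 (L = (0 + 0)² = 0² = 0)
(-2 + l)² + L*71 = (-2 - 1)² + 0*71 = (-3)² + 0 = 9 + 0 = 9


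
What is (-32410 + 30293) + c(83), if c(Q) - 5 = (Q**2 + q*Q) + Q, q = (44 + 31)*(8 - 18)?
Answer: -57390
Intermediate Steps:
q = -750 (q = 75*(-10) = -750)
c(Q) = 5 + Q**2 - 749*Q (c(Q) = 5 + ((Q**2 - 750*Q) + Q) = 5 + (Q**2 - 749*Q) = 5 + Q**2 - 749*Q)
(-32410 + 30293) + c(83) = (-32410 + 30293) + (5 + 83**2 - 749*83) = -2117 + (5 + 6889 - 62167) = -2117 - 55273 = -57390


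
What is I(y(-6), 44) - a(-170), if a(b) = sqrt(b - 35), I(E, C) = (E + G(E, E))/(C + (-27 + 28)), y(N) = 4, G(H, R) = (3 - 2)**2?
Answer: 1/9 - I*sqrt(205) ≈ 0.11111 - 14.318*I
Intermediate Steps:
G(H, R) = 1 (G(H, R) = 1**2 = 1)
I(E, C) = (1 + E)/(1 + C) (I(E, C) = (E + 1)/(C + (-27 + 28)) = (1 + E)/(C + 1) = (1 + E)/(1 + C))
a(b) = sqrt(-35 + b)
I(y(-6), 44) - a(-170) = (1 + 4)/(1 + 44) - sqrt(-35 - 170) = 5/45 - sqrt(-205) = (1/45)*5 - I*sqrt(205) = 1/9 - I*sqrt(205)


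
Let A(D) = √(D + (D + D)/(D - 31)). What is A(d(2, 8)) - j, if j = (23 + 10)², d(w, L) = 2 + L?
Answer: -1089 + √3990/21 ≈ -1086.0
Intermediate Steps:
A(D) = √(D + 2*D/(-31 + D)) (A(D) = √(D + (2*D)/(-31 + D)) = √(D + 2*D/(-31 + D)))
j = 1089 (j = 33² = 1089)
A(d(2, 8)) - j = √((2 + 8)*(-29 + (2 + 8))/(-31 + (2 + 8))) - 1*1089 = √(10*(-29 + 10)/(-31 + 10)) - 1089 = √(10*(-19)/(-21)) - 1089 = √(10*(-1/21)*(-19)) - 1089 = √(190/21) - 1089 = √3990/21 - 1089 = -1089 + √3990/21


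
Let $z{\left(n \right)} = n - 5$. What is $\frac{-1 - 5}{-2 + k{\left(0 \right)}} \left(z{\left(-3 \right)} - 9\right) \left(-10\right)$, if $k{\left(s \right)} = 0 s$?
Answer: $510$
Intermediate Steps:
$k{\left(s \right)} = 0$
$z{\left(n \right)} = -5 + n$
$\frac{-1 - 5}{-2 + k{\left(0 \right)}} \left(z{\left(-3 \right)} - 9\right) \left(-10\right) = \frac{-1 - 5}{-2 + 0} \left(\left(-5 - 3\right) - 9\right) \left(-10\right) = - \frac{6}{-2} \left(-8 - 9\right) \left(-10\right) = \left(-6\right) \left(- \frac{1}{2}\right) \left(-17\right) \left(-10\right) = 3 \left(-17\right) \left(-10\right) = \left(-51\right) \left(-10\right) = 510$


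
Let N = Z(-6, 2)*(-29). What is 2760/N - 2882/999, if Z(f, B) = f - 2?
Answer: 261077/28971 ≈ 9.0117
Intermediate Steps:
Z(f, B) = -2 + f
N = 232 (N = (-2 - 6)*(-29) = -8*(-29) = 232)
2760/N - 2882/999 = 2760/232 - 2882/999 = 2760*(1/232) - 2882*1/999 = 345/29 - 2882/999 = 261077/28971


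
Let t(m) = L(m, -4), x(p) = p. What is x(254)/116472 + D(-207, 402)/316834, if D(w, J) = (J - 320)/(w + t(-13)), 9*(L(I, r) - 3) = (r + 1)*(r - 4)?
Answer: 759043013/348265358553 ≈ 0.0021795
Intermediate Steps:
L(I, r) = 3 + (1 + r)*(-4 + r)/9 (L(I, r) = 3 + ((r + 1)*(r - 4))/9 = 3 + ((1 + r)*(-4 + r))/9 = 3 + (1 + r)*(-4 + r)/9)
t(m) = 17/3 (t(m) = 23/9 - ⅓*(-4) + (⅑)*(-4)² = 23/9 + 4/3 + (⅑)*16 = 23/9 + 4/3 + 16/9 = 17/3)
D(w, J) = (-320 + J)/(17/3 + w) (D(w, J) = (J - 320)/(w + 17/3) = (-320 + J)/(17/3 + w))
x(254)/116472 + D(-207, 402)/316834 = 254/116472 + (3*(-320 + 402)/(17 + 3*(-207)))/316834 = 254*(1/116472) + (3*82/(17 - 621))*(1/316834) = 127/58236 + (3*82/(-604))*(1/316834) = 127/58236 + (3*(-1/604)*82)*(1/316834) = 127/58236 - 123/302*1/316834 = 127/58236 - 123/95683868 = 759043013/348265358553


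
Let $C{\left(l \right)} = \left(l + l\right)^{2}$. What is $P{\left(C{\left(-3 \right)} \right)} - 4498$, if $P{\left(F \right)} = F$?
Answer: $-4462$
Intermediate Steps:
$C{\left(l \right)} = 4 l^{2}$ ($C{\left(l \right)} = \left(2 l\right)^{2} = 4 l^{2}$)
$P{\left(C{\left(-3 \right)} \right)} - 4498 = 4 \left(-3\right)^{2} - 4498 = 4 \cdot 9 - 4498 = 36 - 4498 = -4462$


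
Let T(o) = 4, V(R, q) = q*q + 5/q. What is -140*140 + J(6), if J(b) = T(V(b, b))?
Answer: -19596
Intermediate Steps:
V(R, q) = q² + 5/q
J(b) = 4
-140*140 + J(6) = -140*140 + 4 = -19600 + 4 = -19596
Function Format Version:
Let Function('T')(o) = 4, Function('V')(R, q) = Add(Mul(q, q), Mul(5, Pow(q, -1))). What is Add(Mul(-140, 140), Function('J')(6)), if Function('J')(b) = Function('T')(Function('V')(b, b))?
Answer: -19596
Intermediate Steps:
Function('V')(R, q) = Add(Pow(q, 2), Mul(5, Pow(q, -1)))
Function('J')(b) = 4
Add(Mul(-140, 140), Function('J')(6)) = Add(Mul(-140, 140), 4) = Add(-19600, 4) = -19596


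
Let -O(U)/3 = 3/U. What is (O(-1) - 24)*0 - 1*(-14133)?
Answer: 14133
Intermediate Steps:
O(U) = -9/U
(O(-1) - 24)*0 - 1*(-14133) = (-9/(-1) - 24)*0 - 1*(-14133) = (-9*(-1) - 24)*0 + 14133 = (9 - 24)*0 + 14133 = -15*0 + 14133 = 0 + 14133 = 14133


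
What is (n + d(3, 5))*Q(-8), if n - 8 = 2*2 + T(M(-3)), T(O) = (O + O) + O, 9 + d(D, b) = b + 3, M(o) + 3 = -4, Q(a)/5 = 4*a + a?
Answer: 2000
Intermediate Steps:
Q(a) = 25*a (Q(a) = 5*(4*a + a) = 5*(5*a) = 25*a)
M(o) = -7 (M(o) = -3 - 4 = -7)
d(D, b) = -6 + b (d(D, b) = -9 + (b + 3) = -9 + (3 + b) = -6 + b)
T(O) = 3*O (T(O) = 2*O + O = 3*O)
n = -9 (n = 8 + (2*2 + 3*(-7)) = 8 + (4 - 21) = 8 - 17 = -9)
(n + d(3, 5))*Q(-8) = (-9 + (-6 + 5))*(25*(-8)) = (-9 - 1)*(-200) = -10*(-200) = 2000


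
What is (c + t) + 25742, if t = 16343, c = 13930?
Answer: 56015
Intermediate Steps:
(c + t) + 25742 = (13930 + 16343) + 25742 = 30273 + 25742 = 56015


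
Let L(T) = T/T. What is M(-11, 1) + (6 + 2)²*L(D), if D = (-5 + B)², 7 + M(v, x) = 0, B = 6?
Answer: 57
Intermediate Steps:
M(v, x) = -7 (M(v, x) = -7 + 0 = -7)
D = 1 (D = (-5 + 6)² = 1² = 1)
L(T) = 1
M(-11, 1) + (6 + 2)²*L(D) = -7 + (6 + 2)²*1 = -7 + 8²*1 = -7 + 64*1 = -7 + 64 = 57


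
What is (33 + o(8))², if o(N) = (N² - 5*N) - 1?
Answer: 3136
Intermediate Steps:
o(N) = -1 + N² - 5*N
(33 + o(8))² = (33 + (-1 + 8² - 5*8))² = (33 + (-1 + 64 - 40))² = (33 + 23)² = 56² = 3136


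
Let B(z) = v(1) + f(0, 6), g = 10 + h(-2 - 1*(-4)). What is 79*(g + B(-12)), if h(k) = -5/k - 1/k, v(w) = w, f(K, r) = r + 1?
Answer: 1185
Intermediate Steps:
f(K, r) = 1 + r
h(k) = -6/k
g = 7 (g = 10 - 6/(-2 - 1*(-4)) = 10 - 6/(-2 + 4) = 10 - 6/2 = 10 - 6*½ = 10 - 3 = 7)
B(z) = 8 (B(z) = 1 + (1 + 6) = 1 + 7 = 8)
79*(g + B(-12)) = 79*(7 + 8) = 79*15 = 1185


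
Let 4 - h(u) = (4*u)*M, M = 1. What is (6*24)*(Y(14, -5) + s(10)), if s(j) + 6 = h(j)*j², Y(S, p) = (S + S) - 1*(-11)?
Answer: -513648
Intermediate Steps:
Y(S, p) = 11 + 2*S (Y(S, p) = 2*S + 11 = 11 + 2*S)
h(u) = 4 - 4*u
s(j) = -6 + j²*(4 - 4*j) (s(j) = -6 + (4 - 4*j)*j² = -6 + j²*(4 - 4*j))
(6*24)*(Y(14, -5) + s(10)) = (6*24)*((11 + 2*14) + (-6 + 4*10²*(1 - 1*10))) = 144*((11 + 28) + (-6 + 4*100*(1 - 10))) = 144*(39 + (-6 + 4*100*(-9))) = 144*(39 + (-6 - 3600)) = 144*(39 - 3606) = 144*(-3567) = -513648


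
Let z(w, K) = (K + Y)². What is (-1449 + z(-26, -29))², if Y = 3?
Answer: 597529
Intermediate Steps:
z(w, K) = (3 + K)² (z(w, K) = (K + 3)² = (3 + K)²)
(-1449 + z(-26, -29))² = (-1449 + (3 - 29)²)² = (-1449 + (-26)²)² = (-1449 + 676)² = (-773)² = 597529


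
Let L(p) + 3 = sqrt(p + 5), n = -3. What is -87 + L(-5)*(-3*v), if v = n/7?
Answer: -636/7 ≈ -90.857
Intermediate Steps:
v = -3/7 ≈ -0.42857
L(p) = -3 + sqrt(5 + p) (L(p) = -3 + sqrt(p + 5) = -3 + sqrt(5 + p))
-87 + L(-5)*(-3*v) = -87 + (-3 + sqrt(5 - 5))*(-3*(-3/7)) = -87 + (-3 + sqrt(0))*(9/7) = -87 + (-3 + 0)*(9/7) = -87 - 3*9/7 = -87 - 27/7 = -636/7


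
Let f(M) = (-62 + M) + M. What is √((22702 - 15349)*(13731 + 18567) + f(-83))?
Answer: √237486966 ≈ 15411.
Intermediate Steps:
f(M) = -62 + 2*M
√((22702 - 15349)*(13731 + 18567) + f(-83)) = √((22702 - 15349)*(13731 + 18567) + (-62 + 2*(-83))) = √(7353*32298 + (-62 - 166)) = √(237487194 - 228) = √237486966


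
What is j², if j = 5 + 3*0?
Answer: 25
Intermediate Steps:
j = 5 (j = 5 + 0 = 5)
j² = 5² = 25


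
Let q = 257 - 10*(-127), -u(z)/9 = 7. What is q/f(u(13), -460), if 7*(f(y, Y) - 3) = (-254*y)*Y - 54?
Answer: -3563/2453651 ≈ -0.0014521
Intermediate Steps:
u(z) = -63 (u(z) = -9*7 = -63)
q = 1527 (q = 257 + 1270 = 1527)
f(y, Y) = -33/7 - 254*Y*y/7 (f(y, Y) = 3 + ((-254*y)*Y - 54)/7 = 3 + (-254*Y*y - 54)/7 = 3 + (-54 - 254*Y*y)/7 = 3 + (-54/7 - 254*Y*y/7) = -33/7 - 254*Y*y/7)
q/f(u(13), -460) = 1527/(-33/7 - 254/7*(-460)*(-63)) = 1527/(-33/7 - 1051560) = 1527/(-7360953/7) = 1527*(-7/7360953) = -3563/2453651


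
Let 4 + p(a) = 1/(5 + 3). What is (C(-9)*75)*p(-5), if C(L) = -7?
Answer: 16275/8 ≈ 2034.4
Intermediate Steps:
p(a) = -31/8 (p(a) = -4 + 1/(5 + 3) = -4 + 1/8 = -4 + ⅛ = -31/8)
(C(-9)*75)*p(-5) = -7*75*(-31/8) = -525*(-31/8) = 16275/8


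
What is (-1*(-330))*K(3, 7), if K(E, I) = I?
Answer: 2310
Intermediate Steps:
(-1*(-330))*K(3, 7) = -1*(-330)*7 = 330*7 = 2310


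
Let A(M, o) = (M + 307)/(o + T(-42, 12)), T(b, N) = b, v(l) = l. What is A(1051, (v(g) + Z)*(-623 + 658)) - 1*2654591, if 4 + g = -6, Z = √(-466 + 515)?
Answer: -55746605/21 ≈ -2.6546e+6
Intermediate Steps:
Z = 7 (Z = √49 = 7)
g = -10 (g = -4 - 6 = -10)
A(M, o) = (307 + M)/(-42 + o) (A(M, o) = (M + 307)/(o - 42) = (307 + M)/(-42 + o))
A(1051, (v(g) + Z)*(-623 + 658)) - 1*2654591 = (307 + 1051)/(-42 + (-10 + 7)*(-623 + 658)) - 1*2654591 = 1358/(-42 - 3*35) - 2654591 = 1358/(-42 - 105) - 2654591 = 1358/(-147) - 2654591 = -1/147*1358 - 2654591 = -194/21 - 2654591 = -55746605/21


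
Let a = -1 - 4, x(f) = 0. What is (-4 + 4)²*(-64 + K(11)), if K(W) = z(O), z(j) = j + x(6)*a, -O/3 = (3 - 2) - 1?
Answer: 0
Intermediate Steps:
O = 0 (O = -3*((3 - 2) - 1) = -3*(1 - 1) = -3*0 = 0)
a = -5
z(j) = j (z(j) = j + 0*(-5) = j + 0 = j)
K(W) = 0
(-4 + 4)²*(-64 + K(11)) = (-4 + 4)²*(-64 + 0) = 0²*(-64) = 0*(-64) = 0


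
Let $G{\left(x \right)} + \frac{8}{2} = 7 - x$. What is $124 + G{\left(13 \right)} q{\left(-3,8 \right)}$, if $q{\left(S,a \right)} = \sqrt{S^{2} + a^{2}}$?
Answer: $124 - 10 \sqrt{73} \approx 38.56$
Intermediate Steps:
$G{\left(x \right)} = 3 - x$ ($G{\left(x \right)} = -4 - \left(-7 + x\right) = 3 - x$)
$124 + G{\left(13 \right)} q{\left(-3,8 \right)} = 124 + \left(3 - 13\right) \sqrt{\left(-3\right)^{2} + 8^{2}} = 124 + \left(3 - 13\right) \sqrt{9 + 64} = 124 - 10 \sqrt{73}$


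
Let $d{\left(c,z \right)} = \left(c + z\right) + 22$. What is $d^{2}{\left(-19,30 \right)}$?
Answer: $1089$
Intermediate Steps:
$d{\left(c,z \right)} = 22 + c + z$
$d^{2}{\left(-19,30 \right)} = \left(22 - 19 + 30\right)^{2} = 33^{2} = 1089$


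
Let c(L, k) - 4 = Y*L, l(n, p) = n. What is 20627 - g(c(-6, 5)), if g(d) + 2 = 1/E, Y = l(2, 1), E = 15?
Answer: 309434/15 ≈ 20629.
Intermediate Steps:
Y = 2
c(L, k) = 4 + 2*L
g(d) = -29/15 (g(d) = -2 + 1/15 = -29/15)
20627 - g(c(-6, 5)) = 20627 - 1*(-29/15) = 20627 + 29/15 = 309434/15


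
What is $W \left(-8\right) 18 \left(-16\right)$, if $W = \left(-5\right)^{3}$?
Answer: $-288000$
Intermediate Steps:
$W = -125$
$W \left(-8\right) 18 \left(-16\right) = - 125 \left(-8\right) 18 \left(-16\right) = - 125 \left(\left(-144\right) \left(-16\right)\right) = \left(-125\right) 2304 = -288000$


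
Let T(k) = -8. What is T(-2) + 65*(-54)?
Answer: -3518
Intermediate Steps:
T(-2) + 65*(-54) = -8 + 65*(-54) = -8 - 3510 = -3518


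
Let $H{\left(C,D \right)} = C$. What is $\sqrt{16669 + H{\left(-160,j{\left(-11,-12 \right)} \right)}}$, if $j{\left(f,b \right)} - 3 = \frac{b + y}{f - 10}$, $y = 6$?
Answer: $\sqrt{16509} \approx 128.49$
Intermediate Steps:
$j{\left(f,b \right)} = 3 + \frac{6 + b}{-10 + f}$ ($j{\left(f,b \right)} = 3 + \frac{b + 6}{f - 10} = 3 + \frac{6 + b}{-10 + f}$)
$\sqrt{16669 + H{\left(-160,j{\left(-11,-12 \right)} \right)}} = \sqrt{16669 - 160} = \sqrt{16509}$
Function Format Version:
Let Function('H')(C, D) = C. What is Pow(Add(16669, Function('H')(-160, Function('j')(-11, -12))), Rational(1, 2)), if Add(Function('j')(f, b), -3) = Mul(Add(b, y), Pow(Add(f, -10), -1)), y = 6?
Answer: Pow(16509, Rational(1, 2)) ≈ 128.49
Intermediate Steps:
Function('j')(f, b) = Add(3, Mul(Pow(Add(-10, f), -1), Add(6, b))) (Function('j')(f, b) = Add(3, Mul(Add(b, 6), Pow(Add(f, -10), -1))) = Add(3, Mul(Add(6, b), Pow(Add(-10, f), -1))) = Add(3, Mul(Pow(Add(-10, f), -1), Add(6, b))))
Pow(Add(16669, Function('H')(-160, Function('j')(-11, -12))), Rational(1, 2)) = Pow(Add(16669, -160), Rational(1, 2)) = Pow(16509, Rational(1, 2))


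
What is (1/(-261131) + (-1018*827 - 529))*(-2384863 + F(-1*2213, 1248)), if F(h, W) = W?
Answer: 40334555998312930/20087 ≈ 2.0080e+12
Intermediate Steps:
(1/(-261131) + (-1018*827 - 529))*(-2384863 + F(-1*2213, 1248)) = (1/(-261131) + (-1018*827 - 529))*(-2384863 + 1248) = (-1/261131 + (-841886 - 529))*(-2383615) = (-1/261131 - 842415)*(-2383615) = -219980671366/261131*(-2383615) = 40334555998312930/20087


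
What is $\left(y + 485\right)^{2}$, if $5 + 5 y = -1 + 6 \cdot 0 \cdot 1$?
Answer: $\frac{5851561}{25} \approx 2.3406 \cdot 10^{5}$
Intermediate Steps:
$y = - \frac{6}{5}$ ($y = -1 + \frac{-1 + 6 \cdot 0 \cdot 1}{5} = -1 + \frac{-1 + 6 \cdot 0}{5} = -1 + \frac{-1 + 0}{5} = -1 + \frac{1}{5} \left(-1\right) = -1 - \frac{1}{5} = - \frac{6}{5} \approx -1.2$)
$\left(y + 485\right)^{2} = \left(- \frac{6}{5} + 485\right)^{2} = \left(\frac{2419}{5}\right)^{2} = \frac{5851561}{25}$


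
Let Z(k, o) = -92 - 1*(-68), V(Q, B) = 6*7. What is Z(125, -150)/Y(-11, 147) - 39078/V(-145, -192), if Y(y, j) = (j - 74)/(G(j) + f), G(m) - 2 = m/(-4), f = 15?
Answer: -472131/511 ≈ -923.94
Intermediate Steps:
V(Q, B) = 42
Z(k, o) = -24 (Z(k, o) = -92 + 68 = -24)
G(m) = 2 - m/4 (G(m) = 2 + m/(-4) = 2 + m*(-¼) = 2 - m/4)
Y(y, j) = (-74 + j)/(17 - j/4) (Y(y, j) = (j - 74)/((2 - j/4) + 15) = (-74 + j)/(17 - j/4))
Z(125, -150)/Y(-11, 147) - 39078/V(-145, -192) = -24*(-68 + 147)/(4*(74 - 1*147)) - 39078/42 = -24*79/(4*(74 - 147)) - 39078*1/42 = -24/(4*(1/79)*(-73)) - 6513/7 = -24/(-292/79) - 6513/7 = -24*(-79/292) - 6513/7 = 474/73 - 6513/7 = -472131/511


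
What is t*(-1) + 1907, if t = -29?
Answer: 1936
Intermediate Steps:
t*(-1) + 1907 = -29*(-1) + 1907 = 29 + 1907 = 1936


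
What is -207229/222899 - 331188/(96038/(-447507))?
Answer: 16517803234414691/10703387081 ≈ 1.5432e+6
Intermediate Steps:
-207229/222899 - 331188/(96038/(-447507)) = -207229*1/222899 - 331188/(96038*(-1/447507)) = -207229/222899 - 331188/(-96038/447507) = -207229/222899 - 331188*(-447507/96038) = -207229/222899 + 74104474158/48019 = 16517803234414691/10703387081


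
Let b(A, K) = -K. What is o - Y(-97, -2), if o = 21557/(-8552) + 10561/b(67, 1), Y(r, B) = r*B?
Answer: -91998317/8552 ≈ -10758.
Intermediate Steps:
Y(r, B) = B*r
o = -90339229/8552 (o = 21557/(-8552) + 10561/((-1*1)) = 21557*(-1/8552) + 10561/(-1) = -21557/8552 + 10561*(-1) = -21557/8552 - 10561 = -90339229/8552 ≈ -10564.)
o - Y(-97, -2) = -90339229/8552 - (-2)*(-97) = -90339229/8552 - 1*194 = -90339229/8552 - 194 = -91998317/8552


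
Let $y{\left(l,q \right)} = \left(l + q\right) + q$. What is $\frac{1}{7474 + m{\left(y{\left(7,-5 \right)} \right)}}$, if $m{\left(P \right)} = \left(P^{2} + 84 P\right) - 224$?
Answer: $\frac{1}{7007} \approx 0.00014271$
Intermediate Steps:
$y{\left(l,q \right)} = l + 2 q$
$m{\left(P \right)} = -224 + P^{2} + 84 P$
$\frac{1}{7474 + m{\left(y{\left(7,-5 \right)} \right)}} = \frac{1}{7474 + \left(-224 + \left(7 + 2 \left(-5\right)\right)^{2} + 84 \left(7 + 2 \left(-5\right)\right)\right)} = \frac{1}{7474 + \left(-224 + \left(7 - 10\right)^{2} + 84 \left(7 - 10\right)\right)} = \frac{1}{7474 + \left(-224 + \left(-3\right)^{2} + 84 \left(-3\right)\right)} = \frac{1}{7474 - 467} = \frac{1}{7007}$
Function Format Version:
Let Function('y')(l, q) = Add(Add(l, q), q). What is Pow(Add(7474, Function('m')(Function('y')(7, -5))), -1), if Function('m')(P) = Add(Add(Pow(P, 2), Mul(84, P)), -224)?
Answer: Rational(1, 7007) ≈ 0.00014271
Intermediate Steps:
Function('y')(l, q) = Add(l, Mul(2, q))
Function('m')(P) = Add(-224, Pow(P, 2), Mul(84, P))
Pow(Add(7474, Function('m')(Function('y')(7, -5))), -1) = Pow(Add(7474, Add(-224, Pow(Add(7, Mul(2, -5)), 2), Mul(84, Add(7, Mul(2, -5))))), -1) = Pow(Add(7474, Add(-224, Pow(Add(7, -10), 2), Mul(84, Add(7, -10)))), -1) = Pow(Add(7474, Add(-224, Pow(-3, 2), Mul(84, -3))), -1) = Pow(Add(7474, Add(-224, 9, -252)), -1) = Pow(Add(7474, -467), -1) = Pow(7007, -1) = Rational(1, 7007)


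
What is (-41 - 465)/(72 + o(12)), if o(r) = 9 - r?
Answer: -22/3 ≈ -7.3333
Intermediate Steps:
(-41 - 465)/(72 + o(12)) = (-41 - 465)/(72 + (9 - 1*12)) = -506/(72 + (9 - 12)) = -506/(72 - 3) = -506/69 = -506*1/69 = -22/3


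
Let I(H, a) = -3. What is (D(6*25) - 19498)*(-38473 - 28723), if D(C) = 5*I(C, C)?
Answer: 1311195548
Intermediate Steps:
D(C) = -15 (D(C) = 5*(-3) = -15)
(D(6*25) - 19498)*(-38473 - 28723) = (-15 - 19498)*(-38473 - 28723) = -19513*(-67196) = 1311195548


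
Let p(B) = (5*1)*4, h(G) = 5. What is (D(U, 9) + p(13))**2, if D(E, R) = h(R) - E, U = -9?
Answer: 1156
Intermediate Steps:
D(E, R) = 5 - E
p(B) = 20 (p(B) = 5*4 = 20)
(D(U, 9) + p(13))**2 = ((5 - 1*(-9)) + 20)**2 = ((5 + 9) + 20)**2 = (14 + 20)**2 = 34**2 = 1156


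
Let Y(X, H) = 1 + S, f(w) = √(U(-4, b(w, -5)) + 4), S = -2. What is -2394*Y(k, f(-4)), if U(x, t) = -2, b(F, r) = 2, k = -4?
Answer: 2394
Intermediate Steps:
f(w) = √2 (f(w) = √(-2 + 4) = √2)
Y(X, H) = -1 (Y(X, H) = 1 - 2 = -1)
-2394*Y(k, f(-4)) = -2394*(-1) = 2394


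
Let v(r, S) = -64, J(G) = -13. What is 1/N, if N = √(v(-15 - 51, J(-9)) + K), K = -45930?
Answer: -I*√45994/45994 ≈ -0.0046628*I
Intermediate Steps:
N = I*√45994 (N = √(-64 - 45930) = √(-45994) = I*√45994 ≈ 214.46*I)
1/N = 1/(I*√45994) = -I*√45994/45994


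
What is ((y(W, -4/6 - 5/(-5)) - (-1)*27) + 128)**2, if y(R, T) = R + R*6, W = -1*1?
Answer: 21904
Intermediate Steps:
W = -1
y(R, T) = 7*R (y(R, T) = R + 6*R = 7*R)
((y(W, -4/6 - 5/(-5)) - (-1)*27) + 128)**2 = ((7*(-1) - (-1)*27) + 128)**2 = ((-7 - 1*(-27)) + 128)**2 = ((-7 + 27) + 128)**2 = (20 + 128)**2 = 148**2 = 21904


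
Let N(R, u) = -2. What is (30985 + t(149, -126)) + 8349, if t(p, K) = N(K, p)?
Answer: 39332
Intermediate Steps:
t(p, K) = -2
(30985 + t(149, -126)) + 8349 = (30985 - 2) + 8349 = 30983 + 8349 = 39332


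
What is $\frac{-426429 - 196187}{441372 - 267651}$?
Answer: $- \frac{622616}{173721} \approx -3.584$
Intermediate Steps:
$\frac{-426429 - 196187}{441372 - 267651} = \frac{-426429 + \left(-219054 + 22867\right)}{173721} = \left(-426429 - 196187\right) \frac{1}{173721} = \left(-622616\right) \frac{1}{173721} = - \frac{622616}{173721}$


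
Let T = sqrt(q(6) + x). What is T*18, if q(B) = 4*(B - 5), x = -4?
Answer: 0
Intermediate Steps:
q(B) = -20 + 4*B (q(B) = 4*(-5 + B) = -20 + 4*B)
T = 0 (T = sqrt((-20 + 4*6) - 4) = sqrt((-20 + 24) - 4) = sqrt(4 - 4) = sqrt(0) = 0)
T*18 = 0*18 = 0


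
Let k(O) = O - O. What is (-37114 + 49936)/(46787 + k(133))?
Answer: 12822/46787 ≈ 0.27405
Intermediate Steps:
k(O) = 0
(-37114 + 49936)/(46787 + k(133)) = (-37114 + 49936)/(46787 + 0) = 12822/46787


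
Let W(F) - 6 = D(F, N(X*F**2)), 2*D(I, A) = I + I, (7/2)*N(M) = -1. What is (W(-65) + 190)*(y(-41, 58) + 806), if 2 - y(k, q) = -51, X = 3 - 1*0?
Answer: 112529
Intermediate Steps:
X = 3 (X = 3 + 0 = 3)
N(M) = -2/7 (N(M) = (2/7)*(-1) = -2/7)
D(I, A) = I (D(I, A) = (I + I)/2 = (2*I)/2 = I)
y(k, q) = 53 (y(k, q) = 2 - 1*(-51) = 2 + 51 = 53)
W(F) = 6 + F
(W(-65) + 190)*(y(-41, 58) + 806) = ((6 - 65) + 190)*(53 + 806) = (-59 + 190)*859 = 131*859 = 112529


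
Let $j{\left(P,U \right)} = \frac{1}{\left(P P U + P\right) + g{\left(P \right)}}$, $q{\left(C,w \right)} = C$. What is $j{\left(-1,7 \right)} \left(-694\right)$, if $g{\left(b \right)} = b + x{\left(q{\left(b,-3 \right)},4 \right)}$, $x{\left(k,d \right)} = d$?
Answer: $- \frac{694}{9} \approx -77.111$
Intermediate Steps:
$g{\left(b \right)} = 4 + b$ ($g{\left(b \right)} = b + 4 = 4 + b$)
$j{\left(P,U \right)} = \frac{1}{4 + 2 P + U P^{2}}$ ($j{\left(P,U \right)} = \frac{1}{\left(P P U + P\right) + \left(4 + P\right)} = \frac{1}{\left(P^{2} U + P\right) + \left(4 + P\right)} = \frac{1}{\left(U P^{2} + P\right) + \left(4 + P\right)} = \frac{1}{\left(P + U P^{2}\right) + \left(4 + P\right)} = \frac{1}{4 + 2 P + U P^{2}}$)
$j{\left(-1,7 \right)} \left(-694\right) = \frac{1}{4 + 2 \left(-1\right) + 7 \left(-1\right)^{2}} \left(-694\right) = \frac{1}{4 - 2 + 7 \cdot 1} \left(-694\right) = \frac{1}{4 - 2 + 7} \left(-694\right) = \frac{1}{9} \left(-694\right) = - \frac{694}{9}$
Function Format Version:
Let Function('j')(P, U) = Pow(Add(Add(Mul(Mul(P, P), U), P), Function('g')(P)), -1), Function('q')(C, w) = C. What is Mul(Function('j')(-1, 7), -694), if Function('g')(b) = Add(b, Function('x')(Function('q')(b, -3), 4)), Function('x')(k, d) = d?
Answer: Rational(-694, 9) ≈ -77.111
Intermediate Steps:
Function('g')(b) = Add(4, b) (Function('g')(b) = Add(b, 4) = Add(4, b))
Function('j')(P, U) = Pow(Add(4, Mul(2, P), Mul(U, Pow(P, 2))), -1) (Function('j')(P, U) = Pow(Add(Add(Mul(Mul(P, P), U), P), Add(4, P)), -1) = Pow(Add(Add(Mul(Pow(P, 2), U), P), Add(4, P)), -1) = Pow(Add(Add(Mul(U, Pow(P, 2)), P), Add(4, P)), -1) = Pow(Add(Add(P, Mul(U, Pow(P, 2))), Add(4, P)), -1) = Pow(Add(4, Mul(2, P), Mul(U, Pow(P, 2))), -1))
Mul(Function('j')(-1, 7), -694) = Mul(Pow(Add(4, Mul(2, -1), Mul(7, Pow(-1, 2))), -1), -694) = Mul(Pow(Add(4, -2, Mul(7, 1)), -1), -694) = Mul(Pow(Add(4, -2, 7), -1), -694) = Mul(Pow(9, -1), -694) = Mul(Rational(1, 9), -694) = Rational(-694, 9)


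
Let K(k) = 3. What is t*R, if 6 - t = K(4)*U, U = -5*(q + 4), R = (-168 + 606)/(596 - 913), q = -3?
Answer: -9198/317 ≈ -29.016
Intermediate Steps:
R = -438/317 (R = 438/(-317) = 438*(-1/317) = -438/317 ≈ -1.3817)
U = -5 (U = -5*(-3 + 4) = -5*1 = -5)
t = 21 (t = 6 - 3*(-5) = 6 - 1*(-15) = 6 + 15 = 21)
t*R = 21*(-438/317) = -9198/317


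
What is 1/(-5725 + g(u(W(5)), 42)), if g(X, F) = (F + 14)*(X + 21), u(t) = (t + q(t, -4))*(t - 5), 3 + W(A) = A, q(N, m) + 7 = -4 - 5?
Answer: -1/2197 ≈ -0.00045517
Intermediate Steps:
q(N, m) = -16 (q(N, m) = -7 + (-4 - 5) = -7 - 9 = -16)
W(A) = -3 + A
u(t) = (-16 + t)*(-5 + t) (u(t) = (t - 16)*(t - 5) = (-16 + t)*(-5 + t))
g(X, F) = (14 + F)*(21 + X)
1/(-5725 + g(u(W(5)), 42)) = 1/(-5725 + (294 + 14*(80 + (-3 + 5)² - 21*(-3 + 5)) + 21*42 + 42*(80 + (-3 + 5)² - 21*(-3 + 5)))) = 1/(-5725 + (294 + 14*(80 + 2² - 21*2) + 882 + 42*(80 + 2² - 21*2))) = 1/(-5725 + (294 + 14*(80 + 4 - 42) + 882 + 42*(80 + 4 - 42))) = 1/(-5725 + (294 + 14*42 + 882 + 42*42)) = 1/(-5725 + (294 + 588 + 882 + 1764)) = 1/(-5725 + 3528) = 1/(-2197) = -1/2197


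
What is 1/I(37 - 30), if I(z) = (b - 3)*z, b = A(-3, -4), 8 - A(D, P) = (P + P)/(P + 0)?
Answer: 1/21 ≈ 0.047619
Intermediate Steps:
A(D, P) = 6 (A(D, P) = 8 - (P + P)/(P + 0) = 8 - 2*P/P = 8 - 1*2 = 8 - 2 = 6)
b = 6
I(z) = 3*z (I(z) = (6 - 3)*z = 3*z)
1/I(37 - 30) = 1/(3*(37 - 30)) = 1/(3*7) = 1/21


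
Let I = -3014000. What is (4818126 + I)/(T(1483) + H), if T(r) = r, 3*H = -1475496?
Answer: -1804126/490349 ≈ -3.6793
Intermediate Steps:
H = -491832 (H = (1/3)*(-1475496) = -491832)
(4818126 + I)/(T(1483) + H) = (4818126 - 3014000)/(1483 - 491832) = 1804126/(-490349) = 1804126*(-1/490349) = -1804126/490349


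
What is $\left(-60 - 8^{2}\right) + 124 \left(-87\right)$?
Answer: $-10912$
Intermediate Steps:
$\left(-60 - 8^{2}\right) + 124 \left(-87\right) = \left(-60 - 64\right) - 10788 = -124 - 10788 = -10912$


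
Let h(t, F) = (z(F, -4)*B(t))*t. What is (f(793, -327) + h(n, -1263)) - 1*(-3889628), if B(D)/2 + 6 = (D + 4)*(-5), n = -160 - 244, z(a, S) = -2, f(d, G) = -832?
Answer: 7111100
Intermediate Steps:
n = -404
B(D) = -52 - 10*D (B(D) = -12 + 2*((D + 4)*(-5)) = -12 + 2*((4 + D)*(-5)) = -12 + 2*(-20 - 5*D) = -12 + (-40 - 10*D) = -52 - 10*D)
h(t, F) = t*(104 + 20*t) (h(t, F) = (-2*(-52 - 10*t))*t = (104 + 20*t)*t = t*(104 + 20*t))
(f(793, -327) + h(n, -1263)) - 1*(-3889628) = (-832 + 4*(-404)*(26 + 5*(-404))) - 1*(-3889628) = (-832 + 4*(-404)*(26 - 2020)) + 3889628 = (-832 + 4*(-404)*(-1994)) + 3889628 = (-832 + 3222304) + 3889628 = 3221472 + 3889628 = 7111100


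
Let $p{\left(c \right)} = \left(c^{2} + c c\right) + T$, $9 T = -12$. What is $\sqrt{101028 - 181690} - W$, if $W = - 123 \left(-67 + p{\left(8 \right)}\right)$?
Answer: $7339 + i \sqrt{80662} \approx 7339.0 + 284.01 i$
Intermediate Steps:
$T = - \frac{4}{3}$ ($T = \frac{1}{9} \left(-12\right) = - \frac{4}{3} \approx -1.3333$)
$p{\left(c \right)} = - \frac{4}{3} + 2 c^{2}$ ($p{\left(c \right)} = \left(c^{2} + c c\right) - \frac{4}{3} = \left(c^{2} + c^{2}\right) - \frac{4}{3} = 2 c^{2} - \frac{4}{3} = - \frac{4}{3} + 2 c^{2}$)
$W = -7339$ ($W = - 123 \left(-67 - \left(\frac{4}{3} - 2 \cdot 8^{2}\right)\right) = - 123 \left(-67 + \left(- \frac{4}{3} + 2 \cdot 64\right)\right) = - 123 \left(-67 + \left(- \frac{4}{3} + 128\right)\right) = - 123 \left(-67 + \frac{380}{3}\right) = \left(-123\right) \frac{179}{3} = -7339$)
$\sqrt{101028 - 181690} - W = \sqrt{101028 - 181690} - -7339 = \sqrt{-80662} + 7339 = i \sqrt{80662} + 7339 = 7339 + i \sqrt{80662}$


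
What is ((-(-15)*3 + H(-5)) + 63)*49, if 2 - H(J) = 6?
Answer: 5096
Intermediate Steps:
H(J) = -4 (H(J) = 2 - 1*6 = 2 - 6 = -4)
((-(-15)*3 + H(-5)) + 63)*49 = ((-(-15)*3 - 4) + 63)*49 = ((-5*(-9) - 4) + 63)*49 = ((45 - 4) + 63)*49 = (41 + 63)*49 = 104*49 = 5096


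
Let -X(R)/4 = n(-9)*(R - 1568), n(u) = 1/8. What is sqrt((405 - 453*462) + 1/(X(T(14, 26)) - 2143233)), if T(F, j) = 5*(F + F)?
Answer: 2*I*sqrt(239711191482603390)/2142519 ≈ 457.04*I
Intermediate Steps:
n(u) = 1/8
T(F, j) = 10*F (T(F, j) = 5*(2*F) = 10*F)
X(R) = 784 - R/2 (X(R) = -(R - 1568)/2 = -(-1568 + R)/2 = -4*(-196 + R/8) = 784 - R/2)
sqrt((405 - 453*462) + 1/(X(T(14, 26)) - 2143233)) = sqrt((405 - 453*462) + 1/((784 - 5*14) - 2143233)) = sqrt((405 - 209286) + 1/((784 - 1/2*140) - 2143233)) = sqrt(-208881 + 1/((784 - 70) - 2143233)) = sqrt(-208881 + 1/(714 - 2143233)) = sqrt(-208881 + 1/(-2142519)) = sqrt(-208881 - 1/2142519) = sqrt(-447531511240/2142519) = 2*I*sqrt(239711191482603390)/2142519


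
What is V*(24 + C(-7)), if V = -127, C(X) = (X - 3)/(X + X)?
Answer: -21971/7 ≈ -3138.7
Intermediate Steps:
C(X) = (-3 + X)/(2*X) (C(X) = (-3 + X)/((2*X)) = (-3 + X)*(1/(2*X)) = (-3 + X)/(2*X))
V*(24 + C(-7)) = -127*(24 + (1/2)*(-3 - 7)/(-7)) = -127*(24 + (1/2)*(-1/7)*(-10)) = -127*(24 + 5/7) = -127*173/7 = -21971/7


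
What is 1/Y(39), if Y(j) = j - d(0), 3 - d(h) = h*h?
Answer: 1/36 ≈ 0.027778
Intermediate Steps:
d(h) = 3 - h² (d(h) = 3 - h*h = 3 - h²)
Y(j) = -3 + j (Y(j) = j - (3 - 1*0²) = j - (3 - 1*0) = j - (3 + 0) = j - 1*3 = j - 3 = -3 + j)
1/Y(39) = 1/(-3 + 39) = 1/36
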